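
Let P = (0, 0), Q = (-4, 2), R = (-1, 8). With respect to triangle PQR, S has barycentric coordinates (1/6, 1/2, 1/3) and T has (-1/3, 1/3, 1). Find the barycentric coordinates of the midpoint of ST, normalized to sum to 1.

Since both coordinate triples sum to 1, the midpoint's barycentrics are the componentwise average.
(1/6+-1/3)/2 = -1/12; similarly 5/12 and 2/3.

(-1/12, 5/12, 2/3)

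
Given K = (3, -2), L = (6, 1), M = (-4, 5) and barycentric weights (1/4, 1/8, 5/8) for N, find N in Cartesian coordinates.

(-1, 11/4)

N = (1/4)·K + (1/8)·L + (5/8)·M.
x-coordinate: (1/4)·3 + (1/8)·6 + (5/8)·(-4) = -1.
y-coordinate: (1/4)·(-2) + (1/8)·1 + (5/8)·5 = 11/4.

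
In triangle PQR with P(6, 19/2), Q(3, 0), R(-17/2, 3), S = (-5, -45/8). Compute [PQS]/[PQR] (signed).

[PQR] = ½·(6·(0−3) + 3·(3−(19/2)) + (-17/2)·(19/2−0)) = ½·(-18 − 39/2 − 323/4) = -473/8.
[PQS] = ½·(6·(0−(-45/8)) + 3·(-45/8−(19/2)) + (-5)·(19/2−0)) = ½·(135/4 − 363/8 − 95/2) = -473/16, so the ratio is (-473/16)/(-473/8) = 1/2.

1/2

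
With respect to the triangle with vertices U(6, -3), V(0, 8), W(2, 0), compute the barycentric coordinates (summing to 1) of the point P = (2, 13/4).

Signed area of the reference triangle: [UVW] = ½·(6·(8−0) + 0·(0−(-3)) + 2·(-3−8)) = ½·(48 + 0 − 22) = 13.
[PVW] = ½·(2·(8−0) + 0·(0−(13/4)) + 2·(13/4−8)) = ½·(16 + 0 − 19/2) = 13/4, so the U-coordinate is (13/4)/13 = 1/4.
[UPW] = ½·(6·(13/4−0) + 2·(0−(-3)) + 2·(-3−(13/4))) = ½·(39/2 + 6 − 25/2) = 13/2, so the V-coordinate is 1/2.
[UVP] = ½·(6·(8−(13/4)) + 0·(13/4−(-3)) + 2·(-3−8)) = ½·(57/2 + 0 − 22) = 13/4, so the W-coordinate is 1/4.

(1/4, 1/2, 1/4)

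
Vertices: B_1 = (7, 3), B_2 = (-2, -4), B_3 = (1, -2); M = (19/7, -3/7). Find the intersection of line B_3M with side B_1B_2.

Barycentric coordinates of M with respect to B_1B_2B_3: (3/7, 2/7, 2/7).
On side B_1B_2 the B_3-coordinate is zero; dropping M's B_3-weight 2/7 and renormalizing the remaining 3/7 : 2/7 gives weights 3/5, 2/5 on B_1, B_2.
N = (3/5)·(7, 3) + (2/5)·(-2, -4) = (17/5, 1/5).

(17/5, 1/5)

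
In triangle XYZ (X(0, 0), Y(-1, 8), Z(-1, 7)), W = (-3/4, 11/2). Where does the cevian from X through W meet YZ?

Barycentric coordinates of W with respect to XYZ: (1/4, 1/4, 1/2).
On side YZ the X-coordinate is zero; dropping W's X-weight 1/4 and renormalizing the remaining 1/4 : 1/2 gives weights 1/3, 2/3 on Y, Z.
V = (1/3)·(-1, 8) + (2/3)·(-1, 7) = (-1, 22/3).

(-1, 22/3)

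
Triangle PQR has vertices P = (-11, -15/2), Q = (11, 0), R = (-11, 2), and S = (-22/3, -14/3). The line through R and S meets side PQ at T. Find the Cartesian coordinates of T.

(-33/5, -6)

Barycentric coordinates of S with respect to PQR: (2/3, 1/6, 1/6).
On side PQ the R-coordinate is zero; dropping S's R-weight 1/6 and renormalizing the remaining 2/3 : 1/6 gives weights 4/5, 1/5 on P, Q.
T = (4/5)·(-11, -15/2) + (1/5)·(11, 0) = (-33/5, -6).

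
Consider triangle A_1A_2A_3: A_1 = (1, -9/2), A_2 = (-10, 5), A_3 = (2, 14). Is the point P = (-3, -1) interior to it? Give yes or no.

Barycentric coordinates of P: (45/71, 155/426, 1/426).
The three coordinates are positive, positive, positive; a point is interior exactly when all three are positive.

yes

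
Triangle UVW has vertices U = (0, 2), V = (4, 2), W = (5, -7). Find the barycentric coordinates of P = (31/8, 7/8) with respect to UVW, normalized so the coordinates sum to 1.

(1/16, 13/16, 1/8)

Signed area of the reference triangle: [UVW] = ½·(0·(2−(-7)) + 4·(-7−2) + 5·(2−2)) = ½·(0 − 36 + 0) = -18.
[PVW] = ½·((31/8)·(2−(-7)) + 4·(-7−(7/8)) + 5·(7/8−2)) = ½·(279/8 − 63/2 − 45/8) = -9/8, so the U-coordinate is (-9/8)/(-18) = 1/16.
[UPW] = ½·(0·(7/8−(-7)) + (31/8)·(-7−2) + 5·(2−(7/8))) = ½·(0 − 279/8 + 45/8) = -117/8, so the V-coordinate is 13/16.
[UVP] = ½·(0·(2−(7/8)) + 4·(7/8−2) + (31/8)·(2−2)) = ½·(0 − 9/2 + 0) = -9/4, so the W-coordinate is 1/8.
Check: 1/16 + 13/16 + 1/8 = 1.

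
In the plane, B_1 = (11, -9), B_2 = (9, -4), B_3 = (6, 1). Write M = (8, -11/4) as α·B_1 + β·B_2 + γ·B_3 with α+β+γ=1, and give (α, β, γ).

Signed area of the reference triangle: [B_1B_2B_3] = ½·(11·(-4−1) + 9·(1−(-9)) + 6·(-9−(-4))) = ½·(-55 + 90 − 30) = 5/2.
[MB_2B_3] = ½·(8·(-4−1) + 9·(1−(-11/4)) + 6·(-11/4−(-4))) = ½·(-40 + 135/4 + 15/2) = 5/8, so the B_1-coordinate is (5/8)/(5/2) = 1/4.
[B_1MB_3] = ½·(11·(-11/4−1) + 8·(1−(-9)) + 6·(-9−(-11/4))) = ½·(-165/4 + 80 − 75/2) = 5/8, so the B_2-coordinate is 1/4.
[B_1B_2M] = ½·(11·(-4−(-11/4)) + 9·(-11/4−(-9)) + 8·(-9−(-4))) = ½·(-55/4 + 225/4 − 40) = 5/4, so the B_3-coordinate is 1/2.

(1/4, 1/4, 1/2)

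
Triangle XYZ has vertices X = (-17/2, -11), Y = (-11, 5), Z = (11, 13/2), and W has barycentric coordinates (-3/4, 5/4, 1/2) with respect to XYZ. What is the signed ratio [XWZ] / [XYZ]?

5/4

The signed ratio [XWZ]/[XYZ] equals the barycentric coordinate of W at vertex Y, which is 5/4.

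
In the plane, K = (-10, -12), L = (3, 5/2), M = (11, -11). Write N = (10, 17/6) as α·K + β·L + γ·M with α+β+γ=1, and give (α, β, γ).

(-1/3, 1, 1/3)

Signed area of the reference triangle: [KLM] = ½·((-10)·(5/2−(-11)) + 3·(-11−(-12)) + 11·(-12−(5/2))) = ½·(-135 + 3 − 319/2) = -583/4.
[NLM] = ½·(10·(5/2−(-11)) + 3·(-11−(17/6)) + 11·(17/6−(5/2))) = ½·(135 − 83/2 + 11/3) = 583/12, so the K-coordinate is (583/12)/(-583/4) = -1/3.
[KNM] = ½·((-10)·(17/6−(-11)) + 10·(-11−(-12)) + 11·(-12−(17/6))) = ½·(-415/3 + 10 − 979/6) = -583/4, so the L-coordinate is 1.
[KLN] = ½·((-10)·(5/2−(17/6)) + 3·(17/6−(-12)) + 10·(-12−(5/2))) = ½·(10/3 + 89/2 − 145) = -583/12, so the M-coordinate is 1/3.
Check: -1/3 + 1 + 1/3 = 1.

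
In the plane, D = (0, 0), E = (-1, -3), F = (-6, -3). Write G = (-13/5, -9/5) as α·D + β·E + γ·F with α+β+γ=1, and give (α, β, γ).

(2/5, 1/5, 2/5)

Signed area of the reference triangle: [DEF] = ½·(0·(-3−(-3)) + (-1)·(-3−0) + (-6)·(0−(-3))) = ½·(0 + 3 − 18) = -15/2.
[GEF] = ½·((-13/5)·(-3−(-3)) + (-1)·(-3−(-9/5)) + (-6)·(-9/5−(-3))) = ½·(0 + 6/5 − 36/5) = -3, so the D-coordinate is (-3)/(-15/2) = 2/5.
[DGF] = ½·(0·(-9/5−(-3)) + (-13/5)·(-3−0) + (-6)·(0−(-9/5))) = ½·(0 + 39/5 − 54/5) = -3/2, so the E-coordinate is 1/5.
[DEG] = ½·(0·(-3−(-9/5)) + (-1)·(-9/5−0) + (-13/5)·(0−(-3))) = ½·(0 + 9/5 − 39/5) = -3, so the F-coordinate is 2/5.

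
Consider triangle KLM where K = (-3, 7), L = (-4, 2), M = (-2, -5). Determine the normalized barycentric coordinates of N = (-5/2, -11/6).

Signed area of the reference triangle: [KLM] = ½·((-3)·(2−(-5)) + (-4)·(-5−7) + (-2)·(7−2)) = ½·(-21 + 48 − 10) = 17/2.
[NLM] = ½·((-5/2)·(2−(-5)) + (-4)·(-5−(-11/6)) + (-2)·(-11/6−2)) = ½·(-35/2 + 38/3 + 23/3) = 17/12, so the K-coordinate is (17/12)/(17/2) = 1/6.
[KNM] = ½·((-3)·(-11/6−(-5)) + (-5/2)·(-5−7) + (-2)·(7−(-11/6))) = ½·(-19/2 + 30 − 53/3) = 17/12, so the L-coordinate is 1/6.
[KLN] = ½·((-3)·(2−(-11/6)) + (-4)·(-11/6−7) + (-5/2)·(7−2)) = ½·(-23/2 + 106/3 − 25/2) = 17/3, so the M-coordinate is 2/3.
Check: 1/6 + 1/6 + 2/3 = 1.

(1/6, 1/6, 2/3)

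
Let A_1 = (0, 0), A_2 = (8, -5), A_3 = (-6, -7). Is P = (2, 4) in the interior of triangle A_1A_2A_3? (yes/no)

no

Barycentric coordinates of P: (69/43, -5/43, -21/43).
The three coordinates are positive, negative, negative; a point is interior exactly when all three are positive.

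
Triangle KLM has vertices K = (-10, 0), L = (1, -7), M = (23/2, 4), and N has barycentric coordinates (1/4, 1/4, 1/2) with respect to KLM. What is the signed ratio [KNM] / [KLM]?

1/4

The signed ratio [KNM]/[KLM] equals the barycentric coordinate of N at vertex L, which is 1/4.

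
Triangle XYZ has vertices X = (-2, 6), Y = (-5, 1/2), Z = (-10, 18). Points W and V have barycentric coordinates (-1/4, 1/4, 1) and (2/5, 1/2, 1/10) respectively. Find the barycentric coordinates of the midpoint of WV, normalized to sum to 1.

(3/40, 3/8, 11/20)

Since both coordinate triples sum to 1, the midpoint's barycentrics are the componentwise average.
(-1/4+2/5)/2 = 3/40; similarly 3/8 and 11/20.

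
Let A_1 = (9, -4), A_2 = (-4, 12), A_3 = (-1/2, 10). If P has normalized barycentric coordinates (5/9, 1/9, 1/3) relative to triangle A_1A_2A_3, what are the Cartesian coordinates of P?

P = (5/9)·A_1 + (1/9)·A_2 + (1/3)·A_3.
x-coordinate: (5/9)·9 + (1/9)·(-4) + (1/3)·(-1/2) = 79/18.
y-coordinate: (5/9)·(-4) + (1/9)·12 + (1/3)·10 = 22/9.

(79/18, 22/9)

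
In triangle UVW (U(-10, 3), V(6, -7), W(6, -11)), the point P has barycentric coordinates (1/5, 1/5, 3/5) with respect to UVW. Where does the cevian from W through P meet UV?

Line WP meets UV where the W-coordinate vanishes; zeroing P's W-weight and renormalizing leaves U, V-weights 1/5 : 1/5 → (1/2, 1/2).
So Q = (1/2)·U + (1/2)·V = (-2, -2).

(-2, -2)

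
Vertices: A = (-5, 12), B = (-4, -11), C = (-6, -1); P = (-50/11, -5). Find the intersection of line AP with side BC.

(-40/9, -79/9)

Barycentric coordinates of P with respect to ABC: (2/11, 7/11, 2/11).
On side BC the A-coordinate is zero; dropping P's A-weight 2/11 and renormalizing the remaining 7/11 : 2/11 gives weights 7/9, 2/9 on B, C.
Q = (7/9)·(-4, -11) + (2/9)·(-6, -1) = (-40/9, -79/9).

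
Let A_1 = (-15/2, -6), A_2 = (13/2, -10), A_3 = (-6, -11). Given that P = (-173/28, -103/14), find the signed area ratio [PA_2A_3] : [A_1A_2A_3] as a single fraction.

[A_1A_2A_3] = ½·((-15/2)·(-10−(-11)) + (13/2)·(-11−(-6)) + (-6)·(-6−(-10))) = ½·(-15/2 − 65/2 − 24) = -32.
[PA_2A_3] = ½·((-173/28)·(-10−(-11)) + (13/2)·(-11−(-103/14)) + (-6)·(-103/14−(-10))) = ½·(-173/28 − 663/28 − 111/7) = -160/7, so the ratio is (-160/7)/(-32) = 5/7.

5/7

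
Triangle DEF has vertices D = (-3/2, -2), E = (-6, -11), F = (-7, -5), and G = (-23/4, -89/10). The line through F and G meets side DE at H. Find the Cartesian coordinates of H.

Barycentric coordinates of G with respect to DEF: (1/10, 7/10, 1/5).
On side DE the F-coordinate is zero; dropping G's F-weight 1/5 and renormalizing the remaining 1/10 : 7/10 gives weights 1/8, 7/8 on D, E.
H = (1/8)·(-3/2, -2) + (7/8)·(-6, -11) = (-87/16, -79/8).

(-87/16, -79/8)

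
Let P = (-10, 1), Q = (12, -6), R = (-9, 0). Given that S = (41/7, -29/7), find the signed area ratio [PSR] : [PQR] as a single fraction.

[PQR] = ½·((-10)·(-6−0) + 12·(0−1) + (-9)·(1−(-6))) = ½·(60 − 12 − 63) = -15/2.
[PSR] = ½·((-10)·(-29/7−0) + (41/7)·(0−1) + (-9)·(1−(-29/7))) = ½·(290/7 − 41/7 − 324/7) = -75/14, so the ratio is (-75/14)/(-15/2) = 5/7.

5/7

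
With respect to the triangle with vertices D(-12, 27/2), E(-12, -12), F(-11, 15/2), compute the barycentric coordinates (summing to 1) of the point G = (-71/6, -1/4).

(1/3, 1/2, 1/6)

Signed area of the reference triangle: [DEF] = ½·((-12)·(-12−(15/2)) + (-12)·(15/2−(27/2)) + (-11)·(27/2−(-12))) = ½·(234 + 72 − 561/2) = 51/4.
[GEF] = ½·((-71/6)·(-12−(15/2)) + (-12)·(15/2−(-1/4)) + (-11)·(-1/4−(-12))) = ½·(923/4 − 93 − 517/4) = 17/4, so the D-coordinate is (17/4)/(51/4) = 1/3.
[DGF] = ½·((-12)·(-1/4−(15/2)) + (-71/6)·(15/2−(27/2)) + (-11)·(27/2−(-1/4))) = ½·(93 + 71 − 605/4) = 51/8, so the E-coordinate is 1/2.
[DEG] = ½·((-12)·(-12−(-1/4)) + (-12)·(-1/4−(27/2)) + (-71/6)·(27/2−(-12))) = ½·(141 + 165 − 1207/4) = 17/8, so the F-coordinate is 1/6.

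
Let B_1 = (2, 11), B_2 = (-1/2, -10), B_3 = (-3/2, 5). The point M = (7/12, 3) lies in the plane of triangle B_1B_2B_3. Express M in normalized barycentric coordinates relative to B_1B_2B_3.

(1/2, 1/3, 1/6)

Signed area of the reference triangle: [B_1B_2B_3] = ½·(2·(-10−5) + (-1/2)·(5−11) + (-3/2)·(11−(-10))) = ½·(-30 + 3 − 63/2) = -117/4.
[MB_2B_3] = ½·((7/12)·(-10−5) + (-1/2)·(5−3) + (-3/2)·(3−(-10))) = ½·(-35/4 − 1 − 39/2) = -117/8, so the B_1-coordinate is (-117/8)/(-117/4) = 1/2.
[B_1MB_3] = ½·(2·(3−5) + (7/12)·(5−11) + (-3/2)·(11−3)) = ½·(-4 − 7/2 − 12) = -39/4, so the B_2-coordinate is 1/3.
[B_1B_2M] = ½·(2·(-10−3) + (-1/2)·(3−11) + (7/12)·(11−(-10))) = ½·(-26 + 4 + 49/4) = -39/8, so the B_3-coordinate is 1/6.
Check: 1/2 + 1/3 + 1/6 = 1.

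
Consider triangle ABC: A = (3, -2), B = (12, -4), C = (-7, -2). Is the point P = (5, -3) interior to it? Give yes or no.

yes

Barycentric coordinates of P: (1/4, 1/2, 1/4).
The three coordinates are positive, positive, positive; a point is interior exactly when all three are positive.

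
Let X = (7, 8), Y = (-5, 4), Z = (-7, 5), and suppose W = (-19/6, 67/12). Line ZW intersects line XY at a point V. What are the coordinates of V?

Barycentric coordinates of W with respect to XYZ: (1/4, 1/6, 7/12).
On side XY the Z-coordinate is zero; dropping W's Z-weight 7/12 and renormalizing the remaining 1/4 : 1/6 gives weights 3/5, 2/5 on X, Y.
V = (3/5)·(7, 8) + (2/5)·(-5, 4) = (11/5, 32/5).

(11/5, 32/5)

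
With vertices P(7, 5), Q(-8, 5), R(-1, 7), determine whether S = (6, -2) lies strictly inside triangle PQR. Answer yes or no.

no

Barycentric coordinates of S: (77/30, 29/15, -7/2).
The three coordinates are positive, positive, negative; a point is interior exactly when all three are positive.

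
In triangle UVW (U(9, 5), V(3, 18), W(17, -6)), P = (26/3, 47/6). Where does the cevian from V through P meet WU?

Barycentric coordinates of P with respect to UVW: (1/6, 1/2, 1/3).
On side WU the V-coordinate is zero; dropping P's V-weight 1/2 and renormalizing the remaining 1/3 : 1/6 gives weights 2/3, 1/3 on W, U.
Q = (2/3)·(17, -6) + (1/3)·(9, 5) = (43/3, -7/3).

(43/3, -7/3)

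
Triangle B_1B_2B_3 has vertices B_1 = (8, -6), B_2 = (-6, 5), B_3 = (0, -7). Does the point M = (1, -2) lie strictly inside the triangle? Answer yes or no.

yes

Barycentric coordinates of M: (7/17, 13/34, 7/34).
The three coordinates are positive, positive, positive; a point is interior exactly when all three are positive.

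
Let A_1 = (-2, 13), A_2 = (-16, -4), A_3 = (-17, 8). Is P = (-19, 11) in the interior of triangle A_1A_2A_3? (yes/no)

no

Barycentric coordinates of P: (-21/185, -11/37, 261/185).
The three coordinates are negative, negative, positive; a point is interior exactly when all three are positive.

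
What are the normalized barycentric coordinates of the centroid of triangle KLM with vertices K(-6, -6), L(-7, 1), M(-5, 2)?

The centroid is the average of the vertices, so each weight is 1/3.

(1/3, 1/3, 1/3)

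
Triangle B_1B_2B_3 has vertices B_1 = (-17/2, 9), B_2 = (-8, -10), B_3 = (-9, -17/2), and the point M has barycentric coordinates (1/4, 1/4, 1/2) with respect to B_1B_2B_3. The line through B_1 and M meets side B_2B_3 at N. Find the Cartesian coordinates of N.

(-26/3, -9)

Line B_1M meets B_2B_3 where the B_1-coordinate vanishes; zeroing M's B_1-weight and renormalizing leaves B_2, B_3-weights 1/4 : 1/2 → (1/3, 2/3).
So N = (1/3)·B_2 + (2/3)·B_3 = (-26/3, -9).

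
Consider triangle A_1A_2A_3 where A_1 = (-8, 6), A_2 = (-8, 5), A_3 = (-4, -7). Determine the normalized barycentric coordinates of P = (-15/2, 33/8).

(5/8, 1/4, 1/8)

Signed area of the reference triangle: [A_1A_2A_3] = ½·((-8)·(5−(-7)) + (-8)·(-7−6) + (-4)·(6−5)) = ½·(-96 + 104 − 4) = 2.
[PA_2A_3] = ½·((-15/2)·(5−(-7)) + (-8)·(-7−(33/8)) + (-4)·(33/8−5)) = ½·(-90 + 89 + 7/2) = 5/4, so the A_1-coordinate is (5/4)/2 = 5/8.
[A_1PA_3] = ½·((-8)·(33/8−(-7)) + (-15/2)·(-7−6) + (-4)·(6−(33/8))) = ½·(-89 + 195/2 − 15/2) = 1/2, so the A_2-coordinate is 1/4.
[A_1A_2P] = ½·((-8)·(5−(33/8)) + (-8)·(33/8−6) + (-15/2)·(6−5)) = ½·(-7 + 15 − 15/2) = 1/4, so the A_3-coordinate is 1/8.
Check: 5/8 + 1/4 + 1/8 = 1.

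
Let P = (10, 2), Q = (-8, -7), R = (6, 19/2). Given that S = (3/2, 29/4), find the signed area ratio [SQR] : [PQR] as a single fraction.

-1/4

[PQR] = ½·(10·(-7−(19/2)) + (-8)·(19/2−2) + 6·(2−(-7))) = ½·(-165 − 60 + 54) = -171/2.
[SQR] = ½·((3/2)·(-7−(19/2)) + (-8)·(19/2−(29/4)) + 6·(29/4−(-7))) = ½·(-99/4 − 18 + 171/2) = 171/8, so the ratio is (171/8)/(-171/2) = -1/4.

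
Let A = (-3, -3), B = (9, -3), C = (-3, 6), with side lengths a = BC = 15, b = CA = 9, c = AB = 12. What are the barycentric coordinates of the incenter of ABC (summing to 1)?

The incenter has barycentric coordinates proportional to the opposite side lengths: (15 : 9 : 12).
Normalizing by 15+9+12 = 36 gives (5/12, 1/4, 1/3).

(5/12, 1/4, 1/3)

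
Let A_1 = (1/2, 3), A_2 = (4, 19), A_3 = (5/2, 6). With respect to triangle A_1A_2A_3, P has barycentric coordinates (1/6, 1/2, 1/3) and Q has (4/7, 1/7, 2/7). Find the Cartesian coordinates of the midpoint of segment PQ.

Barycentric coordinates of the midpoint are the average: (31/84, 9/28, 13/42).
Converting: (31/84)·A_1 + (9/28)·A_2 + (13/42)·A_3 = (377/168, 127/14).

(377/168, 127/14)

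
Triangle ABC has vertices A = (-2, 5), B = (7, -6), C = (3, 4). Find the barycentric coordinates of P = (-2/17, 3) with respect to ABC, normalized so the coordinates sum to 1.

Signed area of the reference triangle: [ABC] = ½·((-2)·(-6−4) + 7·(4−5) + 3·(5−(-6))) = ½·(20 − 7 + 33) = 23.
[PBC] = ½·((-2/17)·(-6−4) + 7·(4−3) + 3·(3−(-6))) = ½·(20/17 + 7 + 27) = 299/17, so the A-coordinate is (299/17)/23 = 13/17.
[APC] = ½·((-2)·(3−4) + (-2/17)·(4−5) + 3·(5−3)) = ½·(2 + 2/17 + 6) = 69/17, so the B-coordinate is 3/17.
[ABP] = ½·((-2)·(-6−3) + 7·(3−5) + (-2/17)·(5−(-6))) = ½·(18 − 14 − 22/17) = 23/17, so the C-coordinate is 1/17.

(13/17, 3/17, 1/17)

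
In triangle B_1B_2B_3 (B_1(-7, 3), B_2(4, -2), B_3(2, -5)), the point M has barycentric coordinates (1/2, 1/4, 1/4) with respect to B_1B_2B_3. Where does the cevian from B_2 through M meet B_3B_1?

(-4, 1/3)

Line B_2M meets B_3B_1 where the B_2-coordinate vanishes; zeroing M's B_2-weight and renormalizing leaves B_3, B_1-weights 1/4 : 1/2 → (1/3, 2/3).
So N = (1/3)·B_3 + (2/3)·B_1 = (-4, 1/3).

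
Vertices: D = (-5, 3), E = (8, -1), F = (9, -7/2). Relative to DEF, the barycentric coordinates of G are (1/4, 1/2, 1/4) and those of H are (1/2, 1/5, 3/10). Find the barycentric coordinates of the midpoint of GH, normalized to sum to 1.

(3/8, 7/20, 11/40)

Since both coordinate triples sum to 1, the midpoint's barycentrics are the componentwise average.
(1/4+1/2)/2 = 3/8; similarly 7/20 and 11/40.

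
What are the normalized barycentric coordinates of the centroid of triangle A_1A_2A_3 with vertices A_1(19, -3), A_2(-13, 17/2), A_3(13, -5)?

The centroid is the average of the vertices, so each weight is 1/3.

(1/3, 1/3, 1/3)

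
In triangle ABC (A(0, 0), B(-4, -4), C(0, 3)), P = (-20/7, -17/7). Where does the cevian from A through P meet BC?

Barycentric coordinates of P with respect to ABC: (1/7, 5/7, 1/7).
On side BC the A-coordinate is zero; dropping P's A-weight 1/7 and renormalizing the remaining 5/7 : 1/7 gives weights 5/6, 1/6 on B, C.
Q = (5/6)·(-4, -4) + (1/6)·(0, 3) = (-10/3, -17/6).

(-10/3, -17/6)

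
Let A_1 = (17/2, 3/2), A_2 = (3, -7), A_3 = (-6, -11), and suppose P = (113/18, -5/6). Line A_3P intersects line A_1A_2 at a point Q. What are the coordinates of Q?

(125/16, 7/16)

Barycentric coordinates of P with respect to A_1A_2A_3: (7/9, 1/9, 1/9).
On side A_1A_2 the A_3-coordinate is zero; dropping P's A_3-weight 1/9 and renormalizing the remaining 7/9 : 1/9 gives weights 7/8, 1/8 on A_1, A_2.
Q = (7/8)·(17/2, 3/2) + (1/8)·(3, -7) = (125/16, 7/16).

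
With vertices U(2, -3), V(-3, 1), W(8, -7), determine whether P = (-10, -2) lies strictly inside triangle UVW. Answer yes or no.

no

Barycentric coordinates of P: (89/4, -21/2, -43/4).
The three coordinates are positive, negative, negative; a point is interior exactly when all three are positive.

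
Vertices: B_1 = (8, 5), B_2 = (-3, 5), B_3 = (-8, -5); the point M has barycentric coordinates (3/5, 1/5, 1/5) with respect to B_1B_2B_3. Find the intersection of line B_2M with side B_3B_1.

(4, 5/2)

Line B_2M meets B_3B_1 where the B_2-coordinate vanishes; zeroing M's B_2-weight and renormalizing leaves B_3, B_1-weights 1/5 : 3/5 → (1/4, 3/4).
So N = (1/4)·B_3 + (3/4)·B_1 = (4, 5/2).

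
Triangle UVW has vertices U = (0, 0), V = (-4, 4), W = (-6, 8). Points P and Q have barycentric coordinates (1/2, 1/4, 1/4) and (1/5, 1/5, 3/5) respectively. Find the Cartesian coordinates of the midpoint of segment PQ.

Barycentric coordinates of the midpoint are the average: (7/20, 9/40, 17/40).
Converting: (7/20)·U + (9/40)·V + (17/40)·W = (-69/20, 43/10).

(-69/20, 43/10)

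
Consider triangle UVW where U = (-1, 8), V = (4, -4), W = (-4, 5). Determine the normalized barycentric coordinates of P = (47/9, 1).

Signed area of the reference triangle: [UVW] = ½·((-1)·(-4−5) + 4·(5−8) + (-4)·(8−(-4))) = ½·(9 − 12 − 48) = -51/2.
[PVW] = ½·((47/9)·(-4−5) + 4·(5−1) + (-4)·(1−(-4))) = ½·(-47 + 16 − 20) = -51/2, so the U-coordinate is (-51/2)/(-51/2) = 1.
[UPW] = ½·((-1)·(1−5) + (47/9)·(5−8) + (-4)·(8−1)) = ½·(4 − 47/3 − 28) = -119/6, so the V-coordinate is 7/9.
[UVP] = ½·((-1)·(-4−1) + 4·(1−8) + (47/9)·(8−(-4))) = ½·(5 − 28 + 188/3) = 119/6, so the W-coordinate is -7/9.

(1, 7/9, -7/9)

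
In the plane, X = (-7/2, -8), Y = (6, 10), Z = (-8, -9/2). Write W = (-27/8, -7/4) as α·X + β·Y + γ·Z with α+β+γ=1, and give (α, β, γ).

Signed area of the reference triangle: [XYZ] = ½·((-7/2)·(10−(-9/2)) + 6·(-9/2−(-8)) + (-8)·(-8−10)) = ½·(-203/4 + 21 + 144) = 457/8.
[WYZ] = ½·((-27/8)·(10−(-9/2)) + 6·(-9/2−(-7/4)) + (-8)·(-7/4−10)) = ½·(-783/16 − 33/2 + 94) = 457/32, so the X-coordinate is (457/32)/(457/8) = 1/4.
[XWZ] = ½·((-7/2)·(-7/4−(-9/2)) + (-27/8)·(-9/2−(-8)) + (-8)·(-8−(-7/4))) = ½·(-77/8 − 189/16 + 50) = 457/32, so the Y-coordinate is 1/4.
[XYW] = ½·((-7/2)·(10−(-7/4)) + 6·(-7/4−(-8)) + (-27/8)·(-8−10)) = ½·(-329/8 + 75/2 + 243/4) = 457/16, so the Z-coordinate is 1/2.

(1/4, 1/4, 1/2)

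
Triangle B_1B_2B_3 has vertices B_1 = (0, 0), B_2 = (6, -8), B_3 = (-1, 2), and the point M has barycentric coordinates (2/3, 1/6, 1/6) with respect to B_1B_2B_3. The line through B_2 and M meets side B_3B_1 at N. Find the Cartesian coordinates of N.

(-1/5, 2/5)

Line B_2M meets B_3B_1 where the B_2-coordinate vanishes; zeroing M's B_2-weight and renormalizing leaves B_3, B_1-weights 1/6 : 2/3 → (1/5, 4/5).
So N = (1/5)·B_3 + (4/5)·B_1 = (-1/5, 2/5).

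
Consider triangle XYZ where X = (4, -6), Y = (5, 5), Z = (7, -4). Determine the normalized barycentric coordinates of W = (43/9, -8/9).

Signed area of the reference triangle: [XYZ] = ½·(4·(5−(-4)) + 5·(-4−(-6)) + 7·(-6−5)) = ½·(36 + 10 − 77) = -31/2.
[WYZ] = ½·((43/9)·(5−(-4)) + 5·(-4−(-8/9)) + 7·(-8/9−5)) = ½·(43 − 140/9 − 371/9) = -62/9, so the X-coordinate is (-62/9)/(-31/2) = 4/9.
[XWZ] = ½·(4·(-8/9−(-4)) + (43/9)·(-4−(-6)) + 7·(-6−(-8/9))) = ½·(112/9 + 86/9 − 322/9) = -62/9, so the Y-coordinate is 4/9.
[XYW] = ½·(4·(5−(-8/9)) + 5·(-8/9−(-6)) + (43/9)·(-6−5)) = ½·(212/9 + 230/9 − 473/9) = -31/18, so the Z-coordinate is 1/9.
Check: 4/9 + 4/9 + 1/9 = 1.

(4/9, 4/9, 1/9)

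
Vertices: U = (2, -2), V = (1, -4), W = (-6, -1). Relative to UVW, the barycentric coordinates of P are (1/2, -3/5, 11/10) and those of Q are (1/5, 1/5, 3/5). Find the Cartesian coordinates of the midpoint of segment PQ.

(-23/5, -3/4)

Barycentric coordinates of the midpoint are the average: (7/20, -1/5, 17/20).
Converting: (7/20)·U + (-1/5)·V + (17/20)·W = (-23/5, -3/4).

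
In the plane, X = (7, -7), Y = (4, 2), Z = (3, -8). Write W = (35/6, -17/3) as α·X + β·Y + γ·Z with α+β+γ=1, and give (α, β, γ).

(2/3, 1/6, 1/6)

Signed area of the reference triangle: [XYZ] = ½·(7·(2−(-8)) + 4·(-8−(-7)) + 3·(-7−2)) = ½·(70 − 4 − 27) = 39/2.
[WYZ] = ½·((35/6)·(2−(-8)) + 4·(-8−(-17/3)) + 3·(-17/3−2)) = ½·(175/3 − 28/3 − 23) = 13, so the X-coordinate is 13/(39/2) = 2/3.
[XWZ] = ½·(7·(-17/3−(-8)) + (35/6)·(-8−(-7)) + 3·(-7−(-17/3))) = ½·(49/3 − 35/6 − 4) = 13/4, so the Y-coordinate is 1/6.
[XYW] = ½·(7·(2−(-17/3)) + 4·(-17/3−(-7)) + (35/6)·(-7−2)) = ½·(161/3 + 16/3 − 105/2) = 13/4, so the Z-coordinate is 1/6.
Check: 2/3 + 1/6 + 1/6 = 1.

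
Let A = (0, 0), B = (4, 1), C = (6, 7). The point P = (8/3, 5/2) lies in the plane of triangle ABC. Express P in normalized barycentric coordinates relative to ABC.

Signed area of the reference triangle: [ABC] = ½·(0·(1−7) + 4·(7−0) + 6·(0−1)) = ½·(0 + 28 − 6) = 11.
[PBC] = ½·((8/3)·(1−7) + 4·(7−(5/2)) + 6·(5/2−1)) = ½·(-16 + 18 + 9) = 11/2, so the A-coordinate is (11/2)/11 = 1/2.
[APC] = ½·(0·(5/2−7) + (8/3)·(7−0) + 6·(0−(5/2))) = ½·(0 + 56/3 − 15) = 11/6, so the B-coordinate is 1/6.
[ABP] = ½·(0·(1−(5/2)) + 4·(5/2−0) + (8/3)·(0−1)) = ½·(0 + 10 − 8/3) = 11/3, so the C-coordinate is 1/3.

(1/2, 1/6, 1/3)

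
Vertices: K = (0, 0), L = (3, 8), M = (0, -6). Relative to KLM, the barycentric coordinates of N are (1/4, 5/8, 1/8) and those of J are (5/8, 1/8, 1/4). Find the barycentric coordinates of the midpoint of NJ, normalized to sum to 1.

Since both coordinate triples sum to 1, the midpoint's barycentrics are the componentwise average.
(1/4+5/8)/2 = 7/16; similarly 3/8 and 3/16.

(7/16, 3/8, 3/16)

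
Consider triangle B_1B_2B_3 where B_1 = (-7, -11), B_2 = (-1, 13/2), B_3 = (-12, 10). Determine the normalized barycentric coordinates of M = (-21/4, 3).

Signed area of the reference triangle: [B_1B_2B_3] = ½·((-7)·(13/2−10) + (-1)·(10−(-11)) + (-12)·(-11−(13/2))) = ½·(49/2 − 21 + 210) = 427/4.
[MB_2B_3] = ½·((-21/4)·(13/2−10) + (-1)·(10−3) + (-12)·(3−(13/2))) = ½·(147/8 − 7 + 42) = 427/16, so the B_1-coordinate is (427/16)/(427/4) = 1/4.
[B_1MB_3] = ½·((-7)·(3−10) + (-21/4)·(10−(-11)) + (-12)·(-11−3)) = ½·(49 − 441/4 + 168) = 427/8, so the B_2-coordinate is 1/2.
[B_1B_2M] = ½·((-7)·(13/2−3) + (-1)·(3−(-11)) + (-21/4)·(-11−(13/2))) = ½·(-49/2 − 14 + 735/8) = 427/16, so the B_3-coordinate is 1/4.
Check: 1/4 + 1/2 + 1/4 = 1.

(1/4, 1/2, 1/4)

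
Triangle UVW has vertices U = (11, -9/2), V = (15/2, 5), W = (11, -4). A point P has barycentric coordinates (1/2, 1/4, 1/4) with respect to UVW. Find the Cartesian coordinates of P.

(81/8, -2)

P = (1/2)·U + (1/4)·V + (1/4)·W.
x-coordinate: (1/2)·11 + (1/4)·(15/2) + (1/4)·11 = 81/8.
y-coordinate: (1/2)·(-9/2) + (1/4)·5 + (1/4)·(-4) = -2.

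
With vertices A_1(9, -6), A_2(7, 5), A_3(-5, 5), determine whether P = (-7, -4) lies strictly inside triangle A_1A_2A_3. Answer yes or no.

Barycentric coordinates of P: (9/11, -37/33, 43/33).
The three coordinates are positive, negative, positive; a point is interior exactly when all three are positive.

no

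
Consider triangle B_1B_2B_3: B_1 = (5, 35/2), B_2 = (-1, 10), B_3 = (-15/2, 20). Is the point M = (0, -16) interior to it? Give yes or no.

no

Barycentric coordinates of M: (-212/145, 115/29, -218/145).
The three coordinates are negative, positive, negative; a point is interior exactly when all three are positive.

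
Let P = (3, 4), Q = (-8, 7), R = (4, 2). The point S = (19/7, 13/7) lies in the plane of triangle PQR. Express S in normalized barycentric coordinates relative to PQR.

Signed area of the reference triangle: [PQR] = ½·(3·(7−2) + (-8)·(2−4) + 4·(4−7)) = ½·(15 + 16 − 12) = 19/2.
[SQR] = ½·((19/7)·(7−2) + (-8)·(2−(13/7)) + 4·(13/7−7)) = ½·(95/7 − 8/7 − 144/7) = -57/14, so the P-coordinate is (-57/14)/(19/2) = -3/7.
[PSR] = ½·(3·(13/7−2) + (19/7)·(2−4) + 4·(4−(13/7))) = ½·(-3/7 − 38/7 + 60/7) = 19/14, so the Q-coordinate is 1/7.
[PQS] = ½·(3·(7−(13/7)) + (-8)·(13/7−4) + (19/7)·(4−7)) = ½·(108/7 + 120/7 − 57/7) = 171/14, so the R-coordinate is 9/7.
Check: -3/7 + 1/7 + 9/7 = 1.

(-3/7, 1/7, 9/7)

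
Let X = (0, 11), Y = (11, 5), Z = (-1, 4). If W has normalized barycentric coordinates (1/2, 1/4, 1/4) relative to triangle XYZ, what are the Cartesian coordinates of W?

(5/2, 31/4)

W = (1/2)·X + (1/4)·Y + (1/4)·Z.
x-coordinate: (1/2)·0 + (1/4)·11 + (1/4)·(-1) = 5/2.
y-coordinate: (1/2)·11 + (1/4)·5 + (1/4)·4 = 31/4.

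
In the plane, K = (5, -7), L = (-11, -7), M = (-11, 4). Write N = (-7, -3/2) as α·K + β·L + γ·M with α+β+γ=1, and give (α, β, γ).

Signed area of the reference triangle: [KLM] = ½·(5·(-7−4) + (-11)·(4−(-7)) + (-11)·(-7−(-7))) = ½·(-55 − 121 + 0) = -88.
[NLM] = ½·((-7)·(-7−4) + (-11)·(4−(-3/2)) + (-11)·(-3/2−(-7))) = ½·(77 − 121/2 − 121/2) = -22, so the K-coordinate is (-22)/(-88) = 1/4.
[KNM] = ½·(5·(-3/2−4) + (-7)·(4−(-7)) + (-11)·(-7−(-3/2))) = ½·(-55/2 − 77 + 121/2) = -22, so the L-coordinate is 1/4.
[KLN] = ½·(5·(-7−(-3/2)) + (-11)·(-3/2−(-7)) + (-7)·(-7−(-7))) = ½·(-55/2 − 121/2 + 0) = -44, so the M-coordinate is 1/2.
Check: 1/4 + 1/4 + 1/2 = 1.

(1/4, 1/4, 1/2)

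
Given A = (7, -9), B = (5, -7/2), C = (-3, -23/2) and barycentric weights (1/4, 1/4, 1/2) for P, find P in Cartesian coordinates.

(3/2, -71/8)

P = (1/4)·A + (1/4)·B + (1/2)·C.
x-coordinate: (1/4)·7 + (1/4)·5 + (1/2)·(-3) = 3/2.
y-coordinate: (1/4)·(-9) + (1/4)·(-7/2) + (1/2)·(-23/2) = -71/8.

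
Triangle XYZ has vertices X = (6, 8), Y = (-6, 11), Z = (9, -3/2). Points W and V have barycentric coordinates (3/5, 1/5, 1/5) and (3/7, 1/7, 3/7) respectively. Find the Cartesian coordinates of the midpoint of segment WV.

Barycentric coordinates of the midpoint are the average: (18/35, 6/35, 11/35).
Converting: (18/35)·X + (6/35)·Y + (11/35)·Z = (171/35, 387/70).

(171/35, 387/70)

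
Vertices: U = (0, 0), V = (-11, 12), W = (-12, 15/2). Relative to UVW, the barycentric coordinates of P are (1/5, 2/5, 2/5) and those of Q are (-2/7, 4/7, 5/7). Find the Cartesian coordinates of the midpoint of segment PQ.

Barycentric coordinates of the midpoint are the average: (-3/70, 17/35, 39/70).
Converting: (-3/70)·U + (17/35)·V + (39/70)·W = (-421/35, 1401/140).

(-421/35, 1401/140)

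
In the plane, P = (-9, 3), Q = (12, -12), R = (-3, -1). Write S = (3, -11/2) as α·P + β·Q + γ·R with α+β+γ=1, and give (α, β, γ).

Signed area of the reference triangle: [PQR] = ½·((-9)·(-12−(-1)) + 12·(-1−3) + (-3)·(3−(-12))) = ½·(99 − 48 − 45) = 3.
[SQR] = ½·(3·(-12−(-1)) + 12·(-1−(-11/2)) + (-3)·(-11/2−(-12))) = ½·(-33 + 54 − 39/2) = 3/4, so the P-coordinate is (3/4)/3 = 1/4.
[PSR] = ½·((-9)·(-11/2−(-1)) + 3·(-1−3) + (-3)·(3−(-11/2))) = ½·(81/2 − 12 − 51/2) = 3/2, so the Q-coordinate is 1/2.
[PQS] = ½·((-9)·(-12−(-11/2)) + 12·(-11/2−3) + 3·(3−(-12))) = ½·(117/2 − 102 + 45) = 3/4, so the R-coordinate is 1/4.
Check: 1/4 + 1/2 + 1/4 = 1.

(1/4, 1/2, 1/4)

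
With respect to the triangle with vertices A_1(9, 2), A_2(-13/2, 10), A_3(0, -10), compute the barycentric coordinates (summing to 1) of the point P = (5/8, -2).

Signed area of the reference triangle: [A_1A_2A_3] = ½·(9·(10−(-10)) + (-13/2)·(-10−2) + 0·(2−10)) = ½·(180 + 78 + 0) = 129.
[PA_2A_3] = ½·((5/8)·(10−(-10)) + (-13/2)·(-10−(-2)) + 0·(-2−10)) = ½·(25/2 + 52 + 0) = 129/4, so the A_1-coordinate is (129/4)/129 = 1/4.
[A_1PA_3] = ½·(9·(-2−(-10)) + (5/8)·(-10−2) + 0·(2−(-2))) = ½·(72 − 15/2 + 0) = 129/4, so the A_2-coordinate is 1/4.
[A_1A_2P] = ½·(9·(10−(-2)) + (-13/2)·(-2−2) + (5/8)·(2−10)) = ½·(108 + 26 − 5) = 129/2, so the A_3-coordinate is 1/2.

(1/4, 1/4, 1/2)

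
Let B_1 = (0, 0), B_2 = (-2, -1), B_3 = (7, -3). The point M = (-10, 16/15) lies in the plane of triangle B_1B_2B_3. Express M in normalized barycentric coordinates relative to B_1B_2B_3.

Signed area of the reference triangle: [B_1B_2B_3] = ½·(0·(-1−(-3)) + (-2)·(-3−0) + 7·(0−(-1))) = ½·(0 + 6 + 7) = 13/2.
[MB_2B_3] = ½·((-10)·(-1−(-3)) + (-2)·(-3−(16/15)) + 7·(16/15−(-1))) = ½·(-20 + 122/15 + 217/15) = 13/10, so the B_1-coordinate is (13/10)/(13/2) = 1/5.
[B_1MB_3] = ½·(0·(16/15−(-3)) + (-10)·(-3−0) + 7·(0−(16/15))) = ½·(0 + 30 − 112/15) = 169/15, so the B_2-coordinate is 26/15.
[B_1B_2M] = ½·(0·(-1−(16/15)) + (-2)·(16/15−0) + (-10)·(0−(-1))) = ½·(0 − 32/15 − 10) = -91/15, so the B_3-coordinate is -14/15.
Check: 1/5 + 26/15 − 14/15 = 1.

(1/5, 26/15, -14/15)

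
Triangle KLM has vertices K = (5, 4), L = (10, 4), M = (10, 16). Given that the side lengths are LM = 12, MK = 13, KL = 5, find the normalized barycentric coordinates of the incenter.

The incenter has barycentric coordinates proportional to the opposite side lengths: (12 : 13 : 5).
Normalizing by 12+13+5 = 30 gives (2/5, 13/30, 1/6).

(2/5, 13/30, 1/6)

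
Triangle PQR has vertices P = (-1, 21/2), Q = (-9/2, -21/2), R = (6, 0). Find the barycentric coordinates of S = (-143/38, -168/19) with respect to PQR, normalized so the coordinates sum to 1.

Signed area of the reference triangle: [PQR] = ½·((-1)·(-21/2−0) + (-9/2)·(0−(21/2)) + 6·(21/2−(-21/2))) = ½·(21/2 + 189/4 + 126) = 735/8.
[SQR] = ½·((-143/38)·(-21/2−0) + (-9/2)·(0−(-168/19)) + 6·(-168/19−(-21/2))) = ½·(3003/76 − 756/19 + 189/19) = 735/152, so the P-coordinate is (735/152)/(735/8) = 1/19.
[PSR] = ½·((-1)·(-168/19−0) + (-143/38)·(0−(21/2)) + 6·(21/2−(-168/19))) = ½·(168/19 + 3003/76 + 2205/19) = 12495/152, so the Q-coordinate is 17/19.
[PQS] = ½·((-1)·(-21/2−(-168/19)) + (-9/2)·(-168/19−(21/2)) + (-143/38)·(21/2−(-21/2))) = ½·(63/38 + 6615/76 − 3003/38) = 735/152, so the R-coordinate is 1/19.
Check: 1/19 + 17/19 + 1/19 = 1.

(1/19, 17/19, 1/19)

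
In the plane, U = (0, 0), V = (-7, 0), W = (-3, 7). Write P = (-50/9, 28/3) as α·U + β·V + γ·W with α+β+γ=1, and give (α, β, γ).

Signed area of the reference triangle: [UVW] = ½·(0·(0−7) + (-7)·(7−0) + (-3)·(0−0)) = ½·(0 − 49 + 0) = -49/2.
[PVW] = ½·((-50/9)·(0−7) + (-7)·(7−(28/3)) + (-3)·(28/3−0)) = ½·(350/9 + 49/3 − 28) = 245/18, so the U-coordinate is (245/18)/(-49/2) = -5/9.
[UPW] = ½·(0·(28/3−7) + (-50/9)·(7−0) + (-3)·(0−(28/3))) = ½·(0 − 350/9 + 28) = -49/9, so the V-coordinate is 2/9.
[UVP] = ½·(0·(0−(28/3)) + (-7)·(28/3−0) + (-50/9)·(0−0)) = ½·(0 − 196/3 + 0) = -98/3, so the W-coordinate is 4/3.

(-5/9, 2/9, 4/3)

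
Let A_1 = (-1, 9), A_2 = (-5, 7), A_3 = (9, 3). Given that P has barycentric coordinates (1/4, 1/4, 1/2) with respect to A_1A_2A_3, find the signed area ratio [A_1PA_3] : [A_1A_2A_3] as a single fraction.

1/4

The signed ratio [A_1PA_3]/[A_1A_2A_3] equals the barycentric coordinate of P at vertex A_2, which is 1/4.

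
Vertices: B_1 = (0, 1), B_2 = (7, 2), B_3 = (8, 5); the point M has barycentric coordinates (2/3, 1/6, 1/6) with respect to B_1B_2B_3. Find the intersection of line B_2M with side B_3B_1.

Line B_2M meets B_3B_1 where the B_2-coordinate vanishes; zeroing M's B_2-weight and renormalizing leaves B_3, B_1-weights 1/6 : 2/3 → (1/5, 4/5).
So N = (1/5)·B_3 + (4/5)·B_1 = (8/5, 9/5).

(8/5, 9/5)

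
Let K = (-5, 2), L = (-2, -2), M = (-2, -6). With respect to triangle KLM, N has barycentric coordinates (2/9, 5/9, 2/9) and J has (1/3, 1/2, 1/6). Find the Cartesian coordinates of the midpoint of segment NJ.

Barycentric coordinates of the midpoint are the average: (5/18, 19/36, 7/36).
Converting: (5/18)·K + (19/36)·L + (7/36)·M = (-17/6, -5/3).

(-17/6, -5/3)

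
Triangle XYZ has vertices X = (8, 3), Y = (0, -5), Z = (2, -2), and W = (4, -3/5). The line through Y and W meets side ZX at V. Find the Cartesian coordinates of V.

(5, 1/2)

Barycentric coordinates of W with respect to XYZ: (2/5, 1/5, 2/5).
On side ZX the Y-coordinate is zero; dropping W's Y-weight 1/5 and renormalizing the remaining 2/5 : 2/5 gives weights 1/2, 1/2 on Z, X.
V = (1/2)·(2, -2) + (1/2)·(8, 3) = (5, 1/2).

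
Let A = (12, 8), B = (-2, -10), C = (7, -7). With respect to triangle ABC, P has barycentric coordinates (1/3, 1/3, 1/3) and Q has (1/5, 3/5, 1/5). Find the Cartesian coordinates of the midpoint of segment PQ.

(62/15, -22/5)

Barycentric coordinates of the midpoint are the average: (4/15, 7/15, 4/15).
Converting: (4/15)·A + (7/15)·B + (4/15)·C = (62/15, -22/5).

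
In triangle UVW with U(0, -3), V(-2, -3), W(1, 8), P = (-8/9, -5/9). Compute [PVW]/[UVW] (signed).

[UVW] = ½·(0·(-3−8) + (-2)·(8−(-3)) + 1·(-3−(-3))) = ½·(0 − 22 + 0) = -11.
[PVW] = ½·((-8/9)·(-3−8) + (-2)·(8−(-5/9)) + 1·(-5/9−(-3))) = ½·(88/9 − 154/9 + 22/9) = -22/9, so the ratio is (-22/9)/(-11) = 2/9.

2/9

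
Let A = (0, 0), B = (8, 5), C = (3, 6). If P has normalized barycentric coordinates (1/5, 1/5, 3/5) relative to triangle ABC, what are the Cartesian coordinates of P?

(17/5, 23/5)

P = (1/5)·A + (1/5)·B + (3/5)·C.
x-coordinate: (1/5)·0 + (1/5)·8 + (3/5)·3 = 17/5.
y-coordinate: (1/5)·0 + (1/5)·5 + (3/5)·6 = 23/5.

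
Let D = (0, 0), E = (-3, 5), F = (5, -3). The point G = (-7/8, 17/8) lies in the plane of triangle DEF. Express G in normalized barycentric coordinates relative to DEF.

Signed area of the reference triangle: [DEF] = ½·(0·(5−(-3)) + (-3)·(-3−0) + 5·(0−5)) = ½·(0 + 9 − 25) = -8.
[GEF] = ½·((-7/8)·(5−(-3)) + (-3)·(-3−(17/8)) + 5·(17/8−5)) = ½·(-7 + 123/8 − 115/8) = -3, so the D-coordinate is (-3)/(-8) = 3/8.
[DGF] = ½·(0·(17/8−(-3)) + (-7/8)·(-3−0) + 5·(0−(17/8))) = ½·(0 + 21/8 − 85/8) = -4, so the E-coordinate is 1/2.
[DEG] = ½·(0·(5−(17/8)) + (-3)·(17/8−0) + (-7/8)·(0−5)) = ½·(0 − 51/8 + 35/8) = -1, so the F-coordinate is 1/8.
Check: 3/8 + 1/2 + 1/8 = 1.

(3/8, 1/2, 1/8)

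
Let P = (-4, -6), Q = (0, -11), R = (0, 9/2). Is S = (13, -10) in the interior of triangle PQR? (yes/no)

no

Barycentric coordinates of S: (-13/4, 389/124, 69/62).
The three coordinates are negative, positive, positive; a point is interior exactly when all three are positive.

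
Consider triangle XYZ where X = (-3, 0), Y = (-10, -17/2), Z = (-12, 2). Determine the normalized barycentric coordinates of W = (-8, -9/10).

(2/5, 1/5, 2/5)

Signed area of the reference triangle: [XYZ] = ½·((-3)·(-17/2−2) + (-10)·(2−0) + (-12)·(0−(-17/2))) = ½·(63/2 − 20 − 102) = -181/4.
[WYZ] = ½·((-8)·(-17/2−2) + (-10)·(2−(-9/10)) + (-12)·(-9/10−(-17/2))) = ½·(84 − 29 − 456/5) = -181/10, so the X-coordinate is (-181/10)/(-181/4) = 2/5.
[XWZ] = ½·((-3)·(-9/10−2) + (-8)·(2−0) + (-12)·(0−(-9/10))) = ½·(87/10 − 16 − 54/5) = -181/20, so the Y-coordinate is 1/5.
[XYW] = ½·((-3)·(-17/2−(-9/10)) + (-10)·(-9/10−0) + (-8)·(0−(-17/2))) = ½·(114/5 + 9 − 68) = -181/10, so the Z-coordinate is 2/5.
Check: 2/5 + 1/5 + 2/5 = 1.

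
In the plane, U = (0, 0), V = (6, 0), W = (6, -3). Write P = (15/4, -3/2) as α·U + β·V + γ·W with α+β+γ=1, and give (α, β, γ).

Signed area of the reference triangle: [UVW] = ½·(0·(0−(-3)) + 6·(-3−0) + 6·(0−0)) = ½·(0 − 18 + 0) = -9.
[PVW] = ½·((15/4)·(0−(-3)) + 6·(-3−(-3/2)) + 6·(-3/2−0)) = ½·(45/4 − 9 − 9) = -27/8, so the U-coordinate is (-27/8)/(-9) = 3/8.
[UPW] = ½·(0·(-3/2−(-3)) + (15/4)·(-3−0) + 6·(0−(-3/2))) = ½·(0 − 45/4 + 9) = -9/8, so the V-coordinate is 1/8.
[UVP] = ½·(0·(0−(-3/2)) + 6·(-3/2−0) + (15/4)·(0−0)) = ½·(0 − 9 + 0) = -9/2, so the W-coordinate is 1/2.

(3/8, 1/8, 1/2)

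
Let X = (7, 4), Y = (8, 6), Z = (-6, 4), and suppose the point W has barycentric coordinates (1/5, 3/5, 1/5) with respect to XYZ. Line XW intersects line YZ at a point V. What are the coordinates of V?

Line XW meets YZ where the X-coordinate vanishes; zeroing W's X-weight and renormalizing leaves Y, Z-weights 3/5 : 1/5 → (3/4, 1/4).
So V = (3/4)·Y + (1/4)·Z = (9/2, 11/2).

(9/2, 11/2)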